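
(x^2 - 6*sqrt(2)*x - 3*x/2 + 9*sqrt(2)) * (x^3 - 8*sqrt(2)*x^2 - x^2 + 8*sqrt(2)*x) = x^5 - 14*sqrt(2)*x^4 - 5*x^4/2 + 35*sqrt(2)*x^3 + 195*x^3/2 - 240*x^2 - 21*sqrt(2)*x^2 + 144*x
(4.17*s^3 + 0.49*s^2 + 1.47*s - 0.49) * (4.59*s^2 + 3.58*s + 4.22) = 19.1403*s^5 + 17.1777*s^4 + 26.0989*s^3 + 5.0813*s^2 + 4.4492*s - 2.0678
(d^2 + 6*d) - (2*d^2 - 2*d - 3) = -d^2 + 8*d + 3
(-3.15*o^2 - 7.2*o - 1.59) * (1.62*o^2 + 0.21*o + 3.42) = -5.103*o^4 - 12.3255*o^3 - 14.8608*o^2 - 24.9579*o - 5.4378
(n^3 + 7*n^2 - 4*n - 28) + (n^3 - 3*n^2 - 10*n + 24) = 2*n^3 + 4*n^2 - 14*n - 4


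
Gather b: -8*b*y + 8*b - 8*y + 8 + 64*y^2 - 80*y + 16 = b*(8 - 8*y) + 64*y^2 - 88*y + 24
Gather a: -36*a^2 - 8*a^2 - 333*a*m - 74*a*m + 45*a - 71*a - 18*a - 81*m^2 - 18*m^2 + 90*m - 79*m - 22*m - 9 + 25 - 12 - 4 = -44*a^2 + a*(-407*m - 44) - 99*m^2 - 11*m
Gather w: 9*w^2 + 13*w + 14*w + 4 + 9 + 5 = 9*w^2 + 27*w + 18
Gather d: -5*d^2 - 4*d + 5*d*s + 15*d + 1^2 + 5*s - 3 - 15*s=-5*d^2 + d*(5*s + 11) - 10*s - 2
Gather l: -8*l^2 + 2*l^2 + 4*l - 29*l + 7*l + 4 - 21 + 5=-6*l^2 - 18*l - 12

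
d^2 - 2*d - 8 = (d - 4)*(d + 2)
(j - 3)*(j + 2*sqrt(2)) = j^2 - 3*j + 2*sqrt(2)*j - 6*sqrt(2)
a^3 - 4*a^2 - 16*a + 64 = (a - 4)^2*(a + 4)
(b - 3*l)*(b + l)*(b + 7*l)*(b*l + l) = b^4*l + 5*b^3*l^2 + b^3*l - 17*b^2*l^3 + 5*b^2*l^2 - 21*b*l^4 - 17*b*l^3 - 21*l^4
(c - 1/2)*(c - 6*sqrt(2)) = c^2 - 6*sqrt(2)*c - c/2 + 3*sqrt(2)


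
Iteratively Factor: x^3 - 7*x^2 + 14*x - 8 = (x - 4)*(x^2 - 3*x + 2) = (x - 4)*(x - 2)*(x - 1)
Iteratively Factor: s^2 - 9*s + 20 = (s - 4)*(s - 5)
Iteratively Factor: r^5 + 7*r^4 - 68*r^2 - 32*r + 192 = (r - 2)*(r^4 + 9*r^3 + 18*r^2 - 32*r - 96) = (r - 2)^2*(r^3 + 11*r^2 + 40*r + 48) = (r - 2)^2*(r + 3)*(r^2 + 8*r + 16) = (r - 2)^2*(r + 3)*(r + 4)*(r + 4)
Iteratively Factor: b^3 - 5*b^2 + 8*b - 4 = (b - 2)*(b^2 - 3*b + 2) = (b - 2)^2*(b - 1)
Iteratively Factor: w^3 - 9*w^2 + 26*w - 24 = (w - 2)*(w^2 - 7*w + 12) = (w - 3)*(w - 2)*(w - 4)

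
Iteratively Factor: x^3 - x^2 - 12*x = (x - 4)*(x^2 + 3*x) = (x - 4)*(x + 3)*(x)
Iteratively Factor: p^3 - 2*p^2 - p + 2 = (p - 2)*(p^2 - 1) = (p - 2)*(p - 1)*(p + 1)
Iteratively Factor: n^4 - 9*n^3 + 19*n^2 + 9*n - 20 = (n - 1)*(n^3 - 8*n^2 + 11*n + 20) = (n - 5)*(n - 1)*(n^2 - 3*n - 4) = (n - 5)*(n - 1)*(n + 1)*(n - 4)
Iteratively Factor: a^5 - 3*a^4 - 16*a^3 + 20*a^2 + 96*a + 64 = (a - 4)*(a^4 + a^3 - 12*a^2 - 28*a - 16) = (a - 4)^2*(a^3 + 5*a^2 + 8*a + 4) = (a - 4)^2*(a + 1)*(a^2 + 4*a + 4) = (a - 4)^2*(a + 1)*(a + 2)*(a + 2)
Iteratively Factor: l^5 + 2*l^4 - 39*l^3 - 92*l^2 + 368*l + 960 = (l + 4)*(l^4 - 2*l^3 - 31*l^2 + 32*l + 240) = (l - 4)*(l + 4)*(l^3 + 2*l^2 - 23*l - 60) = (l - 5)*(l - 4)*(l + 4)*(l^2 + 7*l + 12) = (l - 5)*(l - 4)*(l + 4)^2*(l + 3)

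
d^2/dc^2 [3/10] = 0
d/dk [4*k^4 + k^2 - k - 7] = 16*k^3 + 2*k - 1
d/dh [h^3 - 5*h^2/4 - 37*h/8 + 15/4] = 3*h^2 - 5*h/2 - 37/8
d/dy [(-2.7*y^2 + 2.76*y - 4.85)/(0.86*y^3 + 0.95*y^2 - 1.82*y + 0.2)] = (2.322*y^4 - 4.7472*y^3 + 14.805*y^2 + 8.135*y - 8.275)/(0.7396*y^6 + 1.634*y^5 - 2.2279*y^4 - 3.114*y^3 + 3.6924*y^2 - 0.728*y + 0.04)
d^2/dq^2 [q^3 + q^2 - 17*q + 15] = 6*q + 2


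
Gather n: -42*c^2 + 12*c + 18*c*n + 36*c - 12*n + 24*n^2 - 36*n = -42*c^2 + 48*c + 24*n^2 + n*(18*c - 48)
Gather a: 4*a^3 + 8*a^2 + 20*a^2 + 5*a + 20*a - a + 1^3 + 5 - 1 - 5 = 4*a^3 + 28*a^2 + 24*a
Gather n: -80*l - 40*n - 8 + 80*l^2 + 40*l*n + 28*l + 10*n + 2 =80*l^2 - 52*l + n*(40*l - 30) - 6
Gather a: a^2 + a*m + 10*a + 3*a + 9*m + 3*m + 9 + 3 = a^2 + a*(m + 13) + 12*m + 12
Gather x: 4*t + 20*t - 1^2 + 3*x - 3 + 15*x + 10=24*t + 18*x + 6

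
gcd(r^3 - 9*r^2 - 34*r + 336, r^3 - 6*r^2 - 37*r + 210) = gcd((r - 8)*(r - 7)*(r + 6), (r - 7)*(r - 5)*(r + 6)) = r^2 - r - 42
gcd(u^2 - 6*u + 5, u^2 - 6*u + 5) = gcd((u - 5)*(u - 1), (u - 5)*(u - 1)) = u^2 - 6*u + 5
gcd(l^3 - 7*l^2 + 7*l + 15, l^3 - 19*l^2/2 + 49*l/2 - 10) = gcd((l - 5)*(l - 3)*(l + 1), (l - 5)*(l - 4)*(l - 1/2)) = l - 5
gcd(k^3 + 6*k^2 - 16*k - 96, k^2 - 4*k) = k - 4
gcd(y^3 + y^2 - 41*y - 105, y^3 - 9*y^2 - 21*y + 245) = y^2 - 2*y - 35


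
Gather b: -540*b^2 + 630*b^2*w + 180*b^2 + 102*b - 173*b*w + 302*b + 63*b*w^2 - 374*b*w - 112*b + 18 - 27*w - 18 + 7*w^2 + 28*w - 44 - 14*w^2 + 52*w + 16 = b^2*(630*w - 360) + b*(63*w^2 - 547*w + 292) - 7*w^2 + 53*w - 28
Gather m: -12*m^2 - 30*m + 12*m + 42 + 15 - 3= -12*m^2 - 18*m + 54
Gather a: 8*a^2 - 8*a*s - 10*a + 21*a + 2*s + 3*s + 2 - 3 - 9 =8*a^2 + a*(11 - 8*s) + 5*s - 10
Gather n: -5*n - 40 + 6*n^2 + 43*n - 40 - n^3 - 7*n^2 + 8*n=-n^3 - n^2 + 46*n - 80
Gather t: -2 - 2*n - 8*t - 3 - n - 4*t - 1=-3*n - 12*t - 6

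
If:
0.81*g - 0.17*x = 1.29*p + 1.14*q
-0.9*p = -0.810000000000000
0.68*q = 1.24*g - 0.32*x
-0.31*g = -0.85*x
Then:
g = -1.02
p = 0.90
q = -1.69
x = -0.37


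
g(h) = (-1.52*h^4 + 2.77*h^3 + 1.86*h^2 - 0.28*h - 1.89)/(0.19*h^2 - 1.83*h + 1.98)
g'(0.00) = -1.02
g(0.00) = -0.95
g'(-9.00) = 95.59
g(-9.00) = -349.90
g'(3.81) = 79.34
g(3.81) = 64.03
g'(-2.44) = 12.91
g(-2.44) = -11.12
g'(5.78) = 468.86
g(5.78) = 490.26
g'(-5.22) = 44.02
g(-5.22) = -88.11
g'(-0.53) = -0.07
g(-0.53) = -0.58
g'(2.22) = 15.38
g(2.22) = -0.04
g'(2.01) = 12.62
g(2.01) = -2.95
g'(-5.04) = 41.76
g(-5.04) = -80.39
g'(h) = (1.83 - 0.38*h)*(-1.52*h^4 + 2.77*h^3 + 1.86*h^2 - 0.28*h - 1.89)/(0.19*h^2 - 1.83*h + 1.98)^2 + (-6.08*h^3 + 8.31*h^2 + 3.72*h - 0.28)/(0.19*h^2 - 1.83*h + 1.98) = (-0.5776*h^5 + 8.8711*h^4 - 22.1766*h^3 + 13.1032*h^2 + 8.0838*h - 4.0131)/(0.0361*h^4 - 0.6954*h^3 + 4.1013*h^2 - 7.2468*h + 3.9204)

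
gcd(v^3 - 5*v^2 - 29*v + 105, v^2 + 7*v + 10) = v + 5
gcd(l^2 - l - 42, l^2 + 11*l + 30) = l + 6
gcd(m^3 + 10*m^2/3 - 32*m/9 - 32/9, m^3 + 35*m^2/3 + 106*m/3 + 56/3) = m^2 + 14*m/3 + 8/3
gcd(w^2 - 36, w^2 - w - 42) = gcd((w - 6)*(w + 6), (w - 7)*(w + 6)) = w + 6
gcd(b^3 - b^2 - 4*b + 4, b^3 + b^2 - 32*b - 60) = b + 2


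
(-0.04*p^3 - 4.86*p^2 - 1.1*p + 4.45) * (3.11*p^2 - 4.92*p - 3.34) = -0.1244*p^5 - 14.9178*p^4 + 20.6238*p^3 + 35.4839*p^2 - 18.22*p - 14.863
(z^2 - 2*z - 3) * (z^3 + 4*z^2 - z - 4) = z^5 + 2*z^4 - 12*z^3 - 14*z^2 + 11*z + 12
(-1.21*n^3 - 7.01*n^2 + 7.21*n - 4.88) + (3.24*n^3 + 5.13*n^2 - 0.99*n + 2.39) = 2.03*n^3 - 1.88*n^2 + 6.22*n - 2.49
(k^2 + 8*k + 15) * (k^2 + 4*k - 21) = k^4 + 12*k^3 + 26*k^2 - 108*k - 315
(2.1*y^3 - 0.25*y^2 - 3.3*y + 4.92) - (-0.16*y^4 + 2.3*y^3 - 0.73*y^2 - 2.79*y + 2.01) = 0.16*y^4 - 0.2*y^3 + 0.48*y^2 - 0.51*y + 2.91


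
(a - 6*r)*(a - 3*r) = a^2 - 9*a*r + 18*r^2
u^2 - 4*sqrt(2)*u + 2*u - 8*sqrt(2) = (u + 2)*(u - 4*sqrt(2))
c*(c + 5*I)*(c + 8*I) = c^3 + 13*I*c^2 - 40*c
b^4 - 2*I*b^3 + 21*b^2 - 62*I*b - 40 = (b - 4*I)*(b - 2*I)*(b - I)*(b + 5*I)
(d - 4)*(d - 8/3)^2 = d^3 - 28*d^2/3 + 256*d/9 - 256/9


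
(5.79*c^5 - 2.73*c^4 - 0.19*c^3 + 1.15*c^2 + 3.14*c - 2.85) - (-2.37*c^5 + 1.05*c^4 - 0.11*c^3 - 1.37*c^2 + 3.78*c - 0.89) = 8.16*c^5 - 3.78*c^4 - 0.08*c^3 + 2.52*c^2 - 0.64*c - 1.96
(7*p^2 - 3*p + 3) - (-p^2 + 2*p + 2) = 8*p^2 - 5*p + 1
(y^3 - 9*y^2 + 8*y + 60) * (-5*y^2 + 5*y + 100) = -5*y^5 + 50*y^4 + 15*y^3 - 1160*y^2 + 1100*y + 6000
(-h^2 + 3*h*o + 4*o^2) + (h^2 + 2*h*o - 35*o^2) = 5*h*o - 31*o^2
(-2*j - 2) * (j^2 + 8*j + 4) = -2*j^3 - 18*j^2 - 24*j - 8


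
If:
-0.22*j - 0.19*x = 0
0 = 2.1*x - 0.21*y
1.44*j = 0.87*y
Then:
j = 0.00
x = 0.00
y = 0.00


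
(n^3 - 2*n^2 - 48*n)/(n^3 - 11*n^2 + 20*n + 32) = n*(n + 6)/(n^2 - 3*n - 4)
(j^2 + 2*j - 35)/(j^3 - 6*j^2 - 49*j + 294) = (j - 5)/(j^2 - 13*j + 42)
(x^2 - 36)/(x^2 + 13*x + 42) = (x - 6)/(x + 7)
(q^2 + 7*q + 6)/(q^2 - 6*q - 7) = (q + 6)/(q - 7)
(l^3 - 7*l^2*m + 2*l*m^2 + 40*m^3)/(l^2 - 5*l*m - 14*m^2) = (l^2 - 9*l*m + 20*m^2)/(l - 7*m)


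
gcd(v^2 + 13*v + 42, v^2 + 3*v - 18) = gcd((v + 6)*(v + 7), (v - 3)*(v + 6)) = v + 6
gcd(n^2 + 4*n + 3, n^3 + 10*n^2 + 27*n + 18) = n^2 + 4*n + 3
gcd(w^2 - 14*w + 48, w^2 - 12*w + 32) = w - 8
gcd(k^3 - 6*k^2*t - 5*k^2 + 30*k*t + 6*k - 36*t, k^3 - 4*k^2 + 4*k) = k - 2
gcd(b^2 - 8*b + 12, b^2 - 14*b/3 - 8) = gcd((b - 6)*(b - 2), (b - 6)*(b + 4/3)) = b - 6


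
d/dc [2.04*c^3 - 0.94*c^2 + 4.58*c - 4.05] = 6.12*c^2 - 1.88*c + 4.58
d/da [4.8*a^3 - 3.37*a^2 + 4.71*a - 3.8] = 14.4*a^2 - 6.74*a + 4.71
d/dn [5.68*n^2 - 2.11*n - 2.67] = 11.36*n - 2.11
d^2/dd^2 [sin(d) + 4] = -sin(d)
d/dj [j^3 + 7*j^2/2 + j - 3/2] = 3*j^2 + 7*j + 1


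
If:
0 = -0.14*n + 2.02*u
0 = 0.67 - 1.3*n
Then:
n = 0.52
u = 0.04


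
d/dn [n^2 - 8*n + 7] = 2*n - 8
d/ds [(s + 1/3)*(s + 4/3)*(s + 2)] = 3*s^2 + 22*s/3 + 34/9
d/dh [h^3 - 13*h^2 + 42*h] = 3*h^2 - 26*h + 42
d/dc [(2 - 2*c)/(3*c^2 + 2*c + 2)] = 2*(3*c^2 - 6*c - 4)/(9*c^4 + 12*c^3 + 16*c^2 + 8*c + 4)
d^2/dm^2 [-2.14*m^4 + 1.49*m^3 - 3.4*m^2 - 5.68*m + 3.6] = -25.68*m^2 + 8.94*m - 6.8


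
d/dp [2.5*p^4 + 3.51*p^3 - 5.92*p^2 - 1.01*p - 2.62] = 10.0*p^3 + 10.53*p^2 - 11.84*p - 1.01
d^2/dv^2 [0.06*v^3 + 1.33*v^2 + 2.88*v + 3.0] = 0.36*v + 2.66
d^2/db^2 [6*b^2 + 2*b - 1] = 12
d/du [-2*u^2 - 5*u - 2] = -4*u - 5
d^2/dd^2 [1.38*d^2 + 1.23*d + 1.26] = 2.76000000000000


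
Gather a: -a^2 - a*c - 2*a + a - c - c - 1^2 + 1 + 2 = -a^2 + a*(-c - 1) - 2*c + 2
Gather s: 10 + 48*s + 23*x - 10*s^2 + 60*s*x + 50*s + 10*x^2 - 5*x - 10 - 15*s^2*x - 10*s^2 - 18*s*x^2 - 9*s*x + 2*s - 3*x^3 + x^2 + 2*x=s^2*(-15*x - 20) + s*(-18*x^2 + 51*x + 100) - 3*x^3 + 11*x^2 + 20*x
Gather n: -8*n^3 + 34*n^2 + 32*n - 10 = -8*n^3 + 34*n^2 + 32*n - 10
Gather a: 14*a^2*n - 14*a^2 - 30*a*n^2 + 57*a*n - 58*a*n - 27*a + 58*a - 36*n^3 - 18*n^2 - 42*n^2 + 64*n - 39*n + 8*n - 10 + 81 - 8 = a^2*(14*n - 14) + a*(-30*n^2 - n + 31) - 36*n^3 - 60*n^2 + 33*n + 63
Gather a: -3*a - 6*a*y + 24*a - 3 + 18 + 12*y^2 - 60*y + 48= a*(21 - 6*y) + 12*y^2 - 60*y + 63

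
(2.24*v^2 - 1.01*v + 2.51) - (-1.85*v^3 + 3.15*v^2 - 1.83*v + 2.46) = 1.85*v^3 - 0.91*v^2 + 0.82*v + 0.0499999999999998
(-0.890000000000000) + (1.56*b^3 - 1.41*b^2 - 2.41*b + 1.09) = 1.56*b^3 - 1.41*b^2 - 2.41*b + 0.2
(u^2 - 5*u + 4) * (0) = 0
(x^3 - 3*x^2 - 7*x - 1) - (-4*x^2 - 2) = x^3 + x^2 - 7*x + 1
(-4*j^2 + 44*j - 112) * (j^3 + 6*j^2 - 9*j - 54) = -4*j^5 + 20*j^4 + 188*j^3 - 852*j^2 - 1368*j + 6048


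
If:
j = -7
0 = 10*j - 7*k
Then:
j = -7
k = -10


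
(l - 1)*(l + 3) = l^2 + 2*l - 3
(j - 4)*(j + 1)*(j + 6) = j^3 + 3*j^2 - 22*j - 24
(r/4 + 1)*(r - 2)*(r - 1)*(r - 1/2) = r^4/4 + r^3/8 - 21*r^2/8 + 13*r/4 - 1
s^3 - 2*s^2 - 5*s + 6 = (s - 3)*(s - 1)*(s + 2)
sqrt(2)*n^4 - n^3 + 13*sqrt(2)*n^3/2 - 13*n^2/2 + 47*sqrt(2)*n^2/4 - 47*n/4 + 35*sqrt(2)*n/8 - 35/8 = (n + 5/2)*(n + 7/2)*(n - sqrt(2)/2)*(sqrt(2)*n + sqrt(2)/2)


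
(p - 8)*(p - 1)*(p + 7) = p^3 - 2*p^2 - 55*p + 56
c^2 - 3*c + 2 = (c - 2)*(c - 1)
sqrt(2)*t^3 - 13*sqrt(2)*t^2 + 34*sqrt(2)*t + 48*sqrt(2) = (t - 8)*(t - 6)*(sqrt(2)*t + sqrt(2))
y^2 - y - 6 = (y - 3)*(y + 2)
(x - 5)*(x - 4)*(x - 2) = x^3 - 11*x^2 + 38*x - 40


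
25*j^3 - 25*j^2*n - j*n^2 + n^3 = (-5*j + n)*(-j + n)*(5*j + n)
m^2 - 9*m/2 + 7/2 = (m - 7/2)*(m - 1)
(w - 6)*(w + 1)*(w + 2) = w^3 - 3*w^2 - 16*w - 12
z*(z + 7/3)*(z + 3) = z^3 + 16*z^2/3 + 7*z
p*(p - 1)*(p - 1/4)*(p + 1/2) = p^4 - 3*p^3/4 - 3*p^2/8 + p/8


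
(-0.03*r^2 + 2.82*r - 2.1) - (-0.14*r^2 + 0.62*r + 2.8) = 0.11*r^2 + 2.2*r - 4.9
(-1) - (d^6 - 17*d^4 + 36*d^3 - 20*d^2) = -d^6 + 17*d^4 - 36*d^3 + 20*d^2 - 1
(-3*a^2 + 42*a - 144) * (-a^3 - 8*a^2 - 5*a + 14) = 3*a^5 - 18*a^4 - 177*a^3 + 900*a^2 + 1308*a - 2016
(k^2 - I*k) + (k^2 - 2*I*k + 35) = 2*k^2 - 3*I*k + 35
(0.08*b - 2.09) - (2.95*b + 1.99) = -2.87*b - 4.08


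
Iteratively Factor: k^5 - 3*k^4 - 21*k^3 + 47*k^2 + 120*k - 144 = (k - 1)*(k^4 - 2*k^3 - 23*k^2 + 24*k + 144) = (k - 1)*(k + 3)*(k^3 - 5*k^2 - 8*k + 48) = (k - 1)*(k + 3)^2*(k^2 - 8*k + 16) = (k - 4)*(k - 1)*(k + 3)^2*(k - 4)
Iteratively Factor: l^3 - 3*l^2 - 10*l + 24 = (l - 2)*(l^2 - l - 12) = (l - 4)*(l - 2)*(l + 3)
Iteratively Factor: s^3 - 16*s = (s - 4)*(s^2 + 4*s) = (s - 4)*(s + 4)*(s)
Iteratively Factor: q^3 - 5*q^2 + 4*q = (q)*(q^2 - 5*q + 4) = q*(q - 1)*(q - 4)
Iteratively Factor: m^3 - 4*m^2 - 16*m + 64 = (m + 4)*(m^2 - 8*m + 16) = (m - 4)*(m + 4)*(m - 4)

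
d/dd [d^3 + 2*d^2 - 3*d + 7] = 3*d^2 + 4*d - 3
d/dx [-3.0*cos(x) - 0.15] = 3.0*sin(x)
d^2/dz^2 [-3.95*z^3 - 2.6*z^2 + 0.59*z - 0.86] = -23.7*z - 5.2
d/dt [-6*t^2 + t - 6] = 1 - 12*t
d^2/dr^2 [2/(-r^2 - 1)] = 4*(1 - 3*r^2)/(r^2 + 1)^3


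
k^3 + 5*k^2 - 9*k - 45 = (k - 3)*(k + 3)*(k + 5)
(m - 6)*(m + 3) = m^2 - 3*m - 18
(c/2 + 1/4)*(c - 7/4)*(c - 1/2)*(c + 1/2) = c^4/2 - 5*c^3/8 - 9*c^2/16 + 5*c/32 + 7/64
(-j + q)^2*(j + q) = j^3 - j^2*q - j*q^2 + q^3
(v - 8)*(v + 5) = v^2 - 3*v - 40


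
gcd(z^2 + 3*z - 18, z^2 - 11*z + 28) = 1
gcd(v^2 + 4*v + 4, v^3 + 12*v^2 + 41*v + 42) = v + 2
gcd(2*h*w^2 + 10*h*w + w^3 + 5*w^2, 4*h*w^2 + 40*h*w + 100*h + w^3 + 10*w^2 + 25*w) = w + 5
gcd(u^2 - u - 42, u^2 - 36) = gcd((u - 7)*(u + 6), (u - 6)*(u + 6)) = u + 6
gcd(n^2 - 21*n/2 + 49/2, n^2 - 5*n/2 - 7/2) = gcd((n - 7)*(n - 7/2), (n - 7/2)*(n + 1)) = n - 7/2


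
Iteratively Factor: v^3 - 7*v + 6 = (v - 2)*(v^2 + 2*v - 3) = (v - 2)*(v + 3)*(v - 1)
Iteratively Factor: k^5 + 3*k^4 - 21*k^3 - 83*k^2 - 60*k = (k)*(k^4 + 3*k^3 - 21*k^2 - 83*k - 60) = k*(k + 4)*(k^3 - k^2 - 17*k - 15) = k*(k + 1)*(k + 4)*(k^2 - 2*k - 15) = k*(k + 1)*(k + 3)*(k + 4)*(k - 5)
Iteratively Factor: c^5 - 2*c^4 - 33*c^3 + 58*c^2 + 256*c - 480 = (c - 5)*(c^4 + 3*c^3 - 18*c^2 - 32*c + 96) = (c - 5)*(c - 2)*(c^3 + 5*c^2 - 8*c - 48) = (c - 5)*(c - 2)*(c + 4)*(c^2 + c - 12) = (c - 5)*(c - 3)*(c - 2)*(c + 4)*(c + 4)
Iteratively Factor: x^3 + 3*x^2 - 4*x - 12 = (x - 2)*(x^2 + 5*x + 6) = (x - 2)*(x + 3)*(x + 2)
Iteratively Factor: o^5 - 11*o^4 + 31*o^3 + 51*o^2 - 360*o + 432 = (o - 3)*(o^4 - 8*o^3 + 7*o^2 + 72*o - 144) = (o - 3)*(o + 3)*(o^3 - 11*o^2 + 40*o - 48) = (o - 4)*(o - 3)*(o + 3)*(o^2 - 7*o + 12) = (o - 4)*(o - 3)^2*(o + 3)*(o - 4)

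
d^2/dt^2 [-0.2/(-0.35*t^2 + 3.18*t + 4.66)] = (0.049*t^2 - 0.4452*t - 0.2*(0.7*t - 3.18)*(1.4*t - 6.36) - 0.6524)/(-0.35*t^2 + 3.18*t + 4.66)^3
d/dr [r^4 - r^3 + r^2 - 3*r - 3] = 4*r^3 - 3*r^2 + 2*r - 3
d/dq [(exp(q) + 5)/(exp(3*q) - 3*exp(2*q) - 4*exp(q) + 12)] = ((exp(q) + 5)*(-3*exp(2*q) + 6*exp(q) + 4) + exp(3*q) - 3*exp(2*q) - 4*exp(q) + 12)*exp(q)/(exp(3*q) - 3*exp(2*q) - 4*exp(q) + 12)^2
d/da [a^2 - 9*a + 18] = 2*a - 9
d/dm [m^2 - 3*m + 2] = 2*m - 3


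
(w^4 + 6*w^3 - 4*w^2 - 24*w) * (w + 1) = w^5 + 7*w^4 + 2*w^3 - 28*w^2 - 24*w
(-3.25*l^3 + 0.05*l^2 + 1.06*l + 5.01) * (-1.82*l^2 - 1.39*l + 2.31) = 5.915*l^5 + 4.4265*l^4 - 9.5062*l^3 - 10.4761*l^2 - 4.5153*l + 11.5731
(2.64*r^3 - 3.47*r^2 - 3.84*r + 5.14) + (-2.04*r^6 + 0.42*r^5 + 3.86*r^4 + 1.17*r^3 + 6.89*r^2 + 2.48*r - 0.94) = -2.04*r^6 + 0.42*r^5 + 3.86*r^4 + 3.81*r^3 + 3.42*r^2 - 1.36*r + 4.2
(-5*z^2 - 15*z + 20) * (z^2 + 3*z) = -5*z^4 - 30*z^3 - 25*z^2 + 60*z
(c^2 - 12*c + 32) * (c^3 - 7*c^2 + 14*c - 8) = c^5 - 19*c^4 + 130*c^3 - 400*c^2 + 544*c - 256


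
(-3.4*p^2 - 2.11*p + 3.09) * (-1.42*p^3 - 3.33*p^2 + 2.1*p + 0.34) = 4.828*p^5 + 14.3182*p^4 - 4.5015*p^3 - 15.8767*p^2 + 5.7716*p + 1.0506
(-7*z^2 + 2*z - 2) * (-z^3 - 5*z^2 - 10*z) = 7*z^5 + 33*z^4 + 62*z^3 - 10*z^2 + 20*z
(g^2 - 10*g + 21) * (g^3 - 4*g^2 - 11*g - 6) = g^5 - 14*g^4 + 50*g^3 + 20*g^2 - 171*g - 126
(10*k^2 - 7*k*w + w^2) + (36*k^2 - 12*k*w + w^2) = 46*k^2 - 19*k*w + 2*w^2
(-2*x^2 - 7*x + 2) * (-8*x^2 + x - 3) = 16*x^4 + 54*x^3 - 17*x^2 + 23*x - 6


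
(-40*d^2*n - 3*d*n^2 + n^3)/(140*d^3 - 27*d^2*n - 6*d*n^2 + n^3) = n*(-8*d + n)/(28*d^2 - 11*d*n + n^2)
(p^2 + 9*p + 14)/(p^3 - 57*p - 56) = (p + 2)/(p^2 - 7*p - 8)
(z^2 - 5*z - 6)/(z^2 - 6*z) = (z + 1)/z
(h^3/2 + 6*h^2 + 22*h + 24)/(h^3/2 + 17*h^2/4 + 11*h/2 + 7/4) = 2*(h^3 + 12*h^2 + 44*h + 48)/(2*h^3 + 17*h^2 + 22*h + 7)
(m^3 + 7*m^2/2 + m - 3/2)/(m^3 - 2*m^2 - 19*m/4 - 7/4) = 2*(2*m^2 + 5*m - 3)/(4*m^2 - 12*m - 7)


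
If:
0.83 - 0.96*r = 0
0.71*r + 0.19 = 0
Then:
No Solution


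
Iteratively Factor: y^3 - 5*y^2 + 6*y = (y - 3)*(y^2 - 2*y) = y*(y - 3)*(y - 2)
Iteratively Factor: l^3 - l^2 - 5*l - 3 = (l - 3)*(l^2 + 2*l + 1) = (l - 3)*(l + 1)*(l + 1)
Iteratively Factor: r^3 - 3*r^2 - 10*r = (r)*(r^2 - 3*r - 10) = r*(r - 5)*(r + 2)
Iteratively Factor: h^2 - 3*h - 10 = (h + 2)*(h - 5)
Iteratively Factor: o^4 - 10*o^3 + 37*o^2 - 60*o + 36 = (o - 3)*(o^3 - 7*o^2 + 16*o - 12) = (o - 3)^2*(o^2 - 4*o + 4) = (o - 3)^2*(o - 2)*(o - 2)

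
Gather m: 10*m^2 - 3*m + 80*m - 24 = 10*m^2 + 77*m - 24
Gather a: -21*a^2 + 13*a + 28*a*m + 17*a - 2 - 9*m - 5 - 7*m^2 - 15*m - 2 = -21*a^2 + a*(28*m + 30) - 7*m^2 - 24*m - 9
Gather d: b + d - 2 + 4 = b + d + 2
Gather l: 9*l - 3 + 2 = 9*l - 1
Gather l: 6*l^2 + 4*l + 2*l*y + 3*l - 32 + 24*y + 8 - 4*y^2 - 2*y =6*l^2 + l*(2*y + 7) - 4*y^2 + 22*y - 24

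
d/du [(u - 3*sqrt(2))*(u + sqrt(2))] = 2*u - 2*sqrt(2)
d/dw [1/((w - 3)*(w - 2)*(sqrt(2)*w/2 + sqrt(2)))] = sqrt(2)*(-(w - 3)*(w - 2) - (w - 3)*(w + 2) - (w - 2)*(w + 2))/((w - 3)^2*(w - 2)^2*(w + 2)^2)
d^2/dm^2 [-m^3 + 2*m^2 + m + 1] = 4 - 6*m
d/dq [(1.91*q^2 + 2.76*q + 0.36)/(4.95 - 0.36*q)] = (-0.6876*q^2 + 18.909*q + 13.7916)/(0.1296*q^2 - 3.564*q + 24.5025)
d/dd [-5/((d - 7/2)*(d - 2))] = 10*(4*d - 11)/((d - 2)^2*(2*d - 7)^2)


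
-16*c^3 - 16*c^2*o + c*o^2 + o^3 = (-4*c + o)*(c + o)*(4*c + o)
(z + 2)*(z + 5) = z^2 + 7*z + 10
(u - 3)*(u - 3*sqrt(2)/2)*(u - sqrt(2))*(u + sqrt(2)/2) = u^4 - 3*u^3 - 2*sqrt(2)*u^3 + u^2/2 + 6*sqrt(2)*u^2 - 3*u/2 + 3*sqrt(2)*u/2 - 9*sqrt(2)/2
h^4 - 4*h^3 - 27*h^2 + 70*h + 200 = (h - 5)^2*(h + 2)*(h + 4)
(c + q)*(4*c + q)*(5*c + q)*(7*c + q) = 140*c^4 + 223*c^3*q + 99*c^2*q^2 + 17*c*q^3 + q^4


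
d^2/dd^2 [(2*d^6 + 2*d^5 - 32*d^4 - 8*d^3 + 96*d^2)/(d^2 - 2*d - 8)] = 4*(6*d^5 - 63*d^4 + 178*d^3 + 72*d^2 - 672*d + 384)/(d^3 - 12*d^2 + 48*d - 64)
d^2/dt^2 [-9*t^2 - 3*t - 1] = -18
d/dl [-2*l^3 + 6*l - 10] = 6 - 6*l^2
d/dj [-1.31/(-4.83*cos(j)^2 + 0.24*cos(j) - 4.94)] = (12.6546*cos(j) - 0.3144)*sin(j)/(4.83*cos(j)^2 - 0.24*cos(j) + 4.94)^2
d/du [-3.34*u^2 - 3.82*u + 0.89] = -6.68*u - 3.82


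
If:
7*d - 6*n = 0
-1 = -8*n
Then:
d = 3/28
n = 1/8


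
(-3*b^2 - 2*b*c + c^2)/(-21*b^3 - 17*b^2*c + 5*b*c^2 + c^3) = 1/(7*b + c)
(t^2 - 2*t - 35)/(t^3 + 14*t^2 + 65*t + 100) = (t - 7)/(t^2 + 9*t + 20)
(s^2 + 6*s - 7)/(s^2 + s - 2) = (s + 7)/(s + 2)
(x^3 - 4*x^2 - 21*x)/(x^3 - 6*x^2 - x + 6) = x*(x^2 - 4*x - 21)/(x^3 - 6*x^2 - x + 6)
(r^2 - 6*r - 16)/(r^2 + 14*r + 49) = (r^2 - 6*r - 16)/(r^2 + 14*r + 49)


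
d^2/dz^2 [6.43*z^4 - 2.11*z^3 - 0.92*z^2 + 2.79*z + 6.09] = 77.16*z^2 - 12.66*z - 1.84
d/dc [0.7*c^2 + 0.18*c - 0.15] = 1.4*c + 0.18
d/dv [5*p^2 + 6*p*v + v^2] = 6*p + 2*v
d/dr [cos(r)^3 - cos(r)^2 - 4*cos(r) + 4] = (-3*cos(r)^2 + 2*cos(r) + 4)*sin(r)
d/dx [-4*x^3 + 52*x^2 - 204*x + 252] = -12*x^2 + 104*x - 204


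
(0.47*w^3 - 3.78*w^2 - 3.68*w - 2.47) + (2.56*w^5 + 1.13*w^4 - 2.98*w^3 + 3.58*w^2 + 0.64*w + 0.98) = 2.56*w^5 + 1.13*w^4 - 2.51*w^3 - 0.2*w^2 - 3.04*w - 1.49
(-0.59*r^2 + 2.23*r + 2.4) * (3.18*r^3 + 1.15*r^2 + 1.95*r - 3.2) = -1.8762*r^5 + 6.4129*r^4 + 9.046*r^3 + 8.9965*r^2 - 2.456*r - 7.68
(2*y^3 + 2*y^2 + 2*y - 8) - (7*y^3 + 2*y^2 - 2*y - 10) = -5*y^3 + 4*y + 2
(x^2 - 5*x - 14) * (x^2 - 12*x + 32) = x^4 - 17*x^3 + 78*x^2 + 8*x - 448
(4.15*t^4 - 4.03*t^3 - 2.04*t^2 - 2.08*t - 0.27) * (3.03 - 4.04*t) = -16.766*t^5 + 28.8557*t^4 - 3.9693*t^3 + 2.222*t^2 - 5.2116*t - 0.8181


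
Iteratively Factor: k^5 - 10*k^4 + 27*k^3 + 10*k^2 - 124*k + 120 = (k - 3)*(k^4 - 7*k^3 + 6*k^2 + 28*k - 40) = (k - 3)*(k + 2)*(k^3 - 9*k^2 + 24*k - 20) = (k - 5)*(k - 3)*(k + 2)*(k^2 - 4*k + 4) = (k - 5)*(k - 3)*(k - 2)*(k + 2)*(k - 2)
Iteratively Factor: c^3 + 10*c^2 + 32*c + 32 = (c + 2)*(c^2 + 8*c + 16) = (c + 2)*(c + 4)*(c + 4)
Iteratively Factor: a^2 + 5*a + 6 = (a + 2)*(a + 3)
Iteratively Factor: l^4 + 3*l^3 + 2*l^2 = (l)*(l^3 + 3*l^2 + 2*l) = l*(l + 2)*(l^2 + l) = l^2*(l + 2)*(l + 1)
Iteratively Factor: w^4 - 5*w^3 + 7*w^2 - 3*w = (w - 1)*(w^3 - 4*w^2 + 3*w) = (w - 1)^2*(w^2 - 3*w) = w*(w - 1)^2*(w - 3)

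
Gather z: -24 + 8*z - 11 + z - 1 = 9*z - 36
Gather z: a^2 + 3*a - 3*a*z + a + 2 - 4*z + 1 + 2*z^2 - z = a^2 + 4*a + 2*z^2 + z*(-3*a - 5) + 3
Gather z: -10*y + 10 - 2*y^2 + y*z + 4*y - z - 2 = -2*y^2 - 6*y + z*(y - 1) + 8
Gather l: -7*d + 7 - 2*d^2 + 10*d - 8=-2*d^2 + 3*d - 1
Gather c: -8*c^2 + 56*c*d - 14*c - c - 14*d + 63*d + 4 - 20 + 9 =-8*c^2 + c*(56*d - 15) + 49*d - 7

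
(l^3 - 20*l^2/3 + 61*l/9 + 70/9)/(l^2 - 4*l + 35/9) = (3*l^2 - 13*l - 10)/(3*l - 5)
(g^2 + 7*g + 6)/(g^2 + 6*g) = (g + 1)/g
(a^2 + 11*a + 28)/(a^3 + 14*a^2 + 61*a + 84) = 1/(a + 3)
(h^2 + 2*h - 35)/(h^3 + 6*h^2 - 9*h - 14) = (h - 5)/(h^2 - h - 2)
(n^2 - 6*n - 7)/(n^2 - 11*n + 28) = (n + 1)/(n - 4)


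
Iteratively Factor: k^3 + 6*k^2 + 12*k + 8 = (k + 2)*(k^2 + 4*k + 4) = (k + 2)^2*(k + 2)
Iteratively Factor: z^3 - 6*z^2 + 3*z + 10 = (z - 5)*(z^2 - z - 2) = (z - 5)*(z - 2)*(z + 1)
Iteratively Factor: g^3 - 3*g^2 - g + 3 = (g - 1)*(g^2 - 2*g - 3) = (g - 3)*(g - 1)*(g + 1)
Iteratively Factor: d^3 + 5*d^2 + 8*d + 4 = (d + 2)*(d^2 + 3*d + 2) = (d + 2)^2*(d + 1)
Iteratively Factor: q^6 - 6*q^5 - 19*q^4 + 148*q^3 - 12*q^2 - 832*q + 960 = (q + 3)*(q^5 - 9*q^4 + 8*q^3 + 124*q^2 - 384*q + 320) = (q - 2)*(q + 3)*(q^4 - 7*q^3 - 6*q^2 + 112*q - 160) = (q - 4)*(q - 2)*(q + 3)*(q^3 - 3*q^2 - 18*q + 40) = (q - 4)*(q - 2)^2*(q + 3)*(q^2 - q - 20) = (q - 5)*(q - 4)*(q - 2)^2*(q + 3)*(q + 4)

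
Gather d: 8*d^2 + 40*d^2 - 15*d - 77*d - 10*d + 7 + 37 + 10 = 48*d^2 - 102*d + 54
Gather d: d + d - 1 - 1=2*d - 2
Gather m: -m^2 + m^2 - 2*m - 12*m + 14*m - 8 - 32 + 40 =0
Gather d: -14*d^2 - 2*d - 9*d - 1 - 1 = -14*d^2 - 11*d - 2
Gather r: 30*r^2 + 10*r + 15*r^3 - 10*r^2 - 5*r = 15*r^3 + 20*r^2 + 5*r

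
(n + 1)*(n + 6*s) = n^2 + 6*n*s + n + 6*s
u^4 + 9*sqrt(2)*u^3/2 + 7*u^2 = u^2*(u + sqrt(2))*(u + 7*sqrt(2)/2)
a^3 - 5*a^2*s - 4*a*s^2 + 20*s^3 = (a - 5*s)*(a - 2*s)*(a + 2*s)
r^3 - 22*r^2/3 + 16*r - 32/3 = (r - 4)*(r - 2)*(r - 4/3)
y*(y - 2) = y^2 - 2*y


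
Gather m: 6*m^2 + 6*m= 6*m^2 + 6*m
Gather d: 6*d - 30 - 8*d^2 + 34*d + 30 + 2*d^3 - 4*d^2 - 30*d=2*d^3 - 12*d^2 + 10*d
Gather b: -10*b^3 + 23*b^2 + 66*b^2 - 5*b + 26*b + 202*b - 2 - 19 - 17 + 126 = -10*b^3 + 89*b^2 + 223*b + 88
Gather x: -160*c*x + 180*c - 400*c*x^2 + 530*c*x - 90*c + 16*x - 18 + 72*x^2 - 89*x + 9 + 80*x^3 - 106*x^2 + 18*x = 90*c + 80*x^3 + x^2*(-400*c - 34) + x*(370*c - 55) - 9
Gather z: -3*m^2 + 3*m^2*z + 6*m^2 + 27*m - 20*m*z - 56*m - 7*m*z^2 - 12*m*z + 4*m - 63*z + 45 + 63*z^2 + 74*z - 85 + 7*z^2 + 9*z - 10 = 3*m^2 - 25*m + z^2*(70 - 7*m) + z*(3*m^2 - 32*m + 20) - 50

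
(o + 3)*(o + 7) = o^2 + 10*o + 21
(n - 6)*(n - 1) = n^2 - 7*n + 6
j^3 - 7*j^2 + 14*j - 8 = (j - 4)*(j - 2)*(j - 1)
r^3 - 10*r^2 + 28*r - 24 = (r - 6)*(r - 2)^2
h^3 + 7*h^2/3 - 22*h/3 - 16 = (h - 8/3)*(h + 2)*(h + 3)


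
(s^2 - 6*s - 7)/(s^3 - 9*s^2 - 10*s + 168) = (s + 1)/(s^2 - 2*s - 24)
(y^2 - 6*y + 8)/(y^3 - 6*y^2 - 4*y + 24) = (y - 4)/(y^2 - 4*y - 12)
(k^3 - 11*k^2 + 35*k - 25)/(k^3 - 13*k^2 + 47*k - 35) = (k - 5)/(k - 7)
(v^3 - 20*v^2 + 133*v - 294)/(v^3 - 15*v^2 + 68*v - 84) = (v - 7)/(v - 2)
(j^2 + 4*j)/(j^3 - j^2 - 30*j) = (j + 4)/(j^2 - j - 30)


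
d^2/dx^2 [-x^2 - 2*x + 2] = -2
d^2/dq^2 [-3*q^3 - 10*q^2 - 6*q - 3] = -18*q - 20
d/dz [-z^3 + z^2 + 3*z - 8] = -3*z^2 + 2*z + 3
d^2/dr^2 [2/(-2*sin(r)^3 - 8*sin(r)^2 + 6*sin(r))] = (9*sin(r)^3 + 44*sin(r)^2 + 46*sin(r) - 100 - 69/sin(r) + 72/sin(r)^2 - 18/sin(r)^3)/(sin(r)^2 + 4*sin(r) - 3)^3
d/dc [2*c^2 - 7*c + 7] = 4*c - 7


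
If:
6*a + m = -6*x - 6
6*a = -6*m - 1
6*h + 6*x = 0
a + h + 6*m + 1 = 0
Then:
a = 7/30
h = 7/6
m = -2/5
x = -7/6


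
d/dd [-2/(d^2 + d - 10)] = 2*(2*d + 1)/(d^2 + d - 10)^2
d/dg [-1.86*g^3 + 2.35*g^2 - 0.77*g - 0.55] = -5.58*g^2 + 4.7*g - 0.77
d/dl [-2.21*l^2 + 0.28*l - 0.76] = 0.28 - 4.42*l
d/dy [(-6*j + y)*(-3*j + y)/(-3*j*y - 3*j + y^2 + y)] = (6*j + 1)/(y^2 + 2*y + 1)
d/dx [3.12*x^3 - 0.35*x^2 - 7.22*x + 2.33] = 9.36*x^2 - 0.7*x - 7.22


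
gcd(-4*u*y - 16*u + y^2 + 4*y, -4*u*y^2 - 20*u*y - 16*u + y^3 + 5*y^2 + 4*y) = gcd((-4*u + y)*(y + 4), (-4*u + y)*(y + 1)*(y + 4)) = -4*u*y - 16*u + y^2 + 4*y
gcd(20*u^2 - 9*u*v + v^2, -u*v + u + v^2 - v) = 1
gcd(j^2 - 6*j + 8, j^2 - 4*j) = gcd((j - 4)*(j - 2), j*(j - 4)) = j - 4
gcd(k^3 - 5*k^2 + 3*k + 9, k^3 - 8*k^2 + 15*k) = k - 3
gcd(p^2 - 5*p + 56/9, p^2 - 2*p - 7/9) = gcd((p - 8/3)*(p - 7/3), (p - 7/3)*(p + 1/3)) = p - 7/3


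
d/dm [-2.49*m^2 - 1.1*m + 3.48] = -4.98*m - 1.1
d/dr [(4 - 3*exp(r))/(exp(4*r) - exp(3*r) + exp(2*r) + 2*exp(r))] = ((3*exp(r) - 4)*(4*exp(3*r) - 3*exp(2*r) + 2*exp(r) + 2) - 3*(exp(3*r) - exp(2*r) + exp(r) + 2)*exp(r))*exp(-r)/(exp(3*r) - exp(2*r) + exp(r) + 2)^2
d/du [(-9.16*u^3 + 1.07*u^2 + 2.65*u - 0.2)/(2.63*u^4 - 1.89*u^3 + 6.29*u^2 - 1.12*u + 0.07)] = (24.0908*u^6 - 5.6282*u^5 - 76.5026*u^4 + 32.6394*u^3 - 20.9245*u^2 + 2.6658*u - 0.0385)/(6.9169*u^8 - 9.9414*u^7 + 36.6575*u^6 - 29.6674*u^5 + 44.1659*u^4 - 14.3542*u^3 + 2.135*u^2 - 0.1568*u + 0.0049)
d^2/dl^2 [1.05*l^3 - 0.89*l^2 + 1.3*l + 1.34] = 6.3*l - 1.78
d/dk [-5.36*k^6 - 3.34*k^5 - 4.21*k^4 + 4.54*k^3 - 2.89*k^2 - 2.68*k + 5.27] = -32.16*k^5 - 16.7*k^4 - 16.84*k^3 + 13.62*k^2 - 5.78*k - 2.68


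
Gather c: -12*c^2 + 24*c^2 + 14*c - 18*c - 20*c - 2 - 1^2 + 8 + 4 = 12*c^2 - 24*c + 9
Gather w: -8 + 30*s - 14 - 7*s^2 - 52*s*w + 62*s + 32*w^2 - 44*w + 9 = -7*s^2 + 92*s + 32*w^2 + w*(-52*s - 44) - 13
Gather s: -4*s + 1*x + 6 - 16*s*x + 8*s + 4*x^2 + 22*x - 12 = s*(4 - 16*x) + 4*x^2 + 23*x - 6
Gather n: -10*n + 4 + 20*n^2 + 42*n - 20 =20*n^2 + 32*n - 16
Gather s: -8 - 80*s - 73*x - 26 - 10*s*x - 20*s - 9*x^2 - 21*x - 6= s*(-10*x - 100) - 9*x^2 - 94*x - 40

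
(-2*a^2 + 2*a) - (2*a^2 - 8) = -4*a^2 + 2*a + 8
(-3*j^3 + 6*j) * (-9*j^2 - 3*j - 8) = 27*j^5 + 9*j^4 - 30*j^3 - 18*j^2 - 48*j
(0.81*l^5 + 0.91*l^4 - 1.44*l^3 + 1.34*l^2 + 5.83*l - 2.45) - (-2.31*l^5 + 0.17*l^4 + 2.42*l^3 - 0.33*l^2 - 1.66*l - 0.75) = 3.12*l^5 + 0.74*l^4 - 3.86*l^3 + 1.67*l^2 + 7.49*l - 1.7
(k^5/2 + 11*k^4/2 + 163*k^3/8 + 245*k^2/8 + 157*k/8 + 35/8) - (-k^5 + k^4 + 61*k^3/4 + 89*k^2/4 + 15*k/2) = 3*k^5/2 + 9*k^4/2 + 41*k^3/8 + 67*k^2/8 + 97*k/8 + 35/8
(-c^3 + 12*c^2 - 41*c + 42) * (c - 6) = -c^4 + 18*c^3 - 113*c^2 + 288*c - 252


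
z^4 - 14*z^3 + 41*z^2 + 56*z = z*(z - 8)*(z - 7)*(z + 1)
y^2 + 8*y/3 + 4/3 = (y + 2/3)*(y + 2)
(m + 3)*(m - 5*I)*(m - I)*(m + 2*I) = m^4 + 3*m^3 - 4*I*m^3 + 7*m^2 - 12*I*m^2 + 21*m - 10*I*m - 30*I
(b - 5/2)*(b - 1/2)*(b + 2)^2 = b^4 + b^3 - 27*b^2/4 - 7*b + 5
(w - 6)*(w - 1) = w^2 - 7*w + 6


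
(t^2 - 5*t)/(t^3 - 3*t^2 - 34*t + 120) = t/(t^2 + 2*t - 24)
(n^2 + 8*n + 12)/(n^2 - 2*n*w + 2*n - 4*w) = (-n - 6)/(-n + 2*w)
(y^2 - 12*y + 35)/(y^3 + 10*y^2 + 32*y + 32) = (y^2 - 12*y + 35)/(y^3 + 10*y^2 + 32*y + 32)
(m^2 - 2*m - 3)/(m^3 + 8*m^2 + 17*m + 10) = (m - 3)/(m^2 + 7*m + 10)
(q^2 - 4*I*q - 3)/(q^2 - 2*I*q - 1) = (q - 3*I)/(q - I)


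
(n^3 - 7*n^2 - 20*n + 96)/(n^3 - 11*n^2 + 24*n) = (n + 4)/n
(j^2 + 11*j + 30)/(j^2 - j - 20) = (j^2 + 11*j + 30)/(j^2 - j - 20)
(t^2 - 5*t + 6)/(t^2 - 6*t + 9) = (t - 2)/(t - 3)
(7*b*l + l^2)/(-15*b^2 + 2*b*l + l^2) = l*(7*b + l)/(-15*b^2 + 2*b*l + l^2)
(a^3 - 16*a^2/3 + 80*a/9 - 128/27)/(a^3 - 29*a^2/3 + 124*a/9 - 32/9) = (9*a^2 - 36*a + 32)/(3*(3*a^2 - 25*a + 8))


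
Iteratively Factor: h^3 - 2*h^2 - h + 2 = (h - 2)*(h^2 - 1) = (h - 2)*(h + 1)*(h - 1)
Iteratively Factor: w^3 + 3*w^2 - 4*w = (w)*(w^2 + 3*w - 4) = w*(w - 1)*(w + 4)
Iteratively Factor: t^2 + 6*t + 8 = (t + 2)*(t + 4)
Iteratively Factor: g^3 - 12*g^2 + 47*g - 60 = (g - 3)*(g^2 - 9*g + 20) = (g - 5)*(g - 3)*(g - 4)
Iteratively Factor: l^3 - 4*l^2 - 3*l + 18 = (l - 3)*(l^2 - l - 6) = (l - 3)*(l + 2)*(l - 3)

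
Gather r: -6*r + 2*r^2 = 2*r^2 - 6*r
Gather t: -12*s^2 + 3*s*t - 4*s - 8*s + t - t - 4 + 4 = -12*s^2 + 3*s*t - 12*s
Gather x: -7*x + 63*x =56*x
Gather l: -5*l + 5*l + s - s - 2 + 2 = 0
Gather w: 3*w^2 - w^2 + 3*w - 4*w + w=2*w^2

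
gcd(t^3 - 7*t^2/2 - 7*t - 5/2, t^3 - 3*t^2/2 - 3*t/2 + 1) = t + 1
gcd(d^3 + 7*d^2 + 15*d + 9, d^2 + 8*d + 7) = d + 1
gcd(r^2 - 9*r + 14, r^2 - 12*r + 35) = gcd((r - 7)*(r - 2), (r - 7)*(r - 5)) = r - 7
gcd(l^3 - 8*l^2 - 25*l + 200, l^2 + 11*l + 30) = l + 5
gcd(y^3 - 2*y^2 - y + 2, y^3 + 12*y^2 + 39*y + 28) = y + 1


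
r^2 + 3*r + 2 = (r + 1)*(r + 2)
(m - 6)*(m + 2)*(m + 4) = m^3 - 28*m - 48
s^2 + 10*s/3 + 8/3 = (s + 4/3)*(s + 2)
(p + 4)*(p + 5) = p^2 + 9*p + 20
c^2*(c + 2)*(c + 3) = c^4 + 5*c^3 + 6*c^2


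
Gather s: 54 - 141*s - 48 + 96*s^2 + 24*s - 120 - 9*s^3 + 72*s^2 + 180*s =-9*s^3 + 168*s^2 + 63*s - 114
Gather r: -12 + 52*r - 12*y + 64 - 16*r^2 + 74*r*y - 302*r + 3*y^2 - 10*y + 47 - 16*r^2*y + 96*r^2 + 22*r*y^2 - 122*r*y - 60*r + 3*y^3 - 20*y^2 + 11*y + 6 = r^2*(80 - 16*y) + r*(22*y^2 - 48*y - 310) + 3*y^3 - 17*y^2 - 11*y + 105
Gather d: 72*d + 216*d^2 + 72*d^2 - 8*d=288*d^2 + 64*d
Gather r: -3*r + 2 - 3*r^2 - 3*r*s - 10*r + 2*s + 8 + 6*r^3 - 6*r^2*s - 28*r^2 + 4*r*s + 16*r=6*r^3 + r^2*(-6*s - 31) + r*(s + 3) + 2*s + 10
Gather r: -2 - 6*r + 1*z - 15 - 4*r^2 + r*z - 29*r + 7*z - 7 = -4*r^2 + r*(z - 35) + 8*z - 24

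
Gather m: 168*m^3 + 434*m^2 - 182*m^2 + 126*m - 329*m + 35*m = 168*m^3 + 252*m^2 - 168*m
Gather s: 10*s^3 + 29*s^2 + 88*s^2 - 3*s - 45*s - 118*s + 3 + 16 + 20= 10*s^3 + 117*s^2 - 166*s + 39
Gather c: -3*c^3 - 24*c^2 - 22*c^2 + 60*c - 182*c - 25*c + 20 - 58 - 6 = -3*c^3 - 46*c^2 - 147*c - 44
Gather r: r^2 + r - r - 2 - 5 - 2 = r^2 - 9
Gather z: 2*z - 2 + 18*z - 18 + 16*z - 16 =36*z - 36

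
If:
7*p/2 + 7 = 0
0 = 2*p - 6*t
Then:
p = -2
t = -2/3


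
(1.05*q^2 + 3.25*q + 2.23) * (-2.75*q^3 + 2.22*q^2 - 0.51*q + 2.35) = -2.8875*q^5 - 6.6065*q^4 + 0.547*q^3 + 5.7606*q^2 + 6.5002*q + 5.2405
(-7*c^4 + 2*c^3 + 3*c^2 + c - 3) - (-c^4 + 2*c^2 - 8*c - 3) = -6*c^4 + 2*c^3 + c^2 + 9*c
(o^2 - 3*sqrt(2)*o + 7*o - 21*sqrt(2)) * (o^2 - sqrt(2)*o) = o^4 - 4*sqrt(2)*o^3 + 7*o^3 - 28*sqrt(2)*o^2 + 6*o^2 + 42*o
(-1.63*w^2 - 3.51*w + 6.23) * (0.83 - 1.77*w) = 2.8851*w^3 + 4.8598*w^2 - 13.9404*w + 5.1709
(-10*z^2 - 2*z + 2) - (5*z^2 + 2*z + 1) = -15*z^2 - 4*z + 1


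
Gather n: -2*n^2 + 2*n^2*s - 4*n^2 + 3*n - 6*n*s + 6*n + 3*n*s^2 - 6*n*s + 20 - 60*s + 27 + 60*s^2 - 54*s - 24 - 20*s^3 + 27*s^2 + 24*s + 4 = n^2*(2*s - 6) + n*(3*s^2 - 12*s + 9) - 20*s^3 + 87*s^2 - 90*s + 27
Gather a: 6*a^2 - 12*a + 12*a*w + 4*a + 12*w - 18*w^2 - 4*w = 6*a^2 + a*(12*w - 8) - 18*w^2 + 8*w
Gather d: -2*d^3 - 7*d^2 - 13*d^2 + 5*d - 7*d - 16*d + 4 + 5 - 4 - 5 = -2*d^3 - 20*d^2 - 18*d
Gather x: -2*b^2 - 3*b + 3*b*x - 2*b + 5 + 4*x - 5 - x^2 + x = -2*b^2 - 5*b - x^2 + x*(3*b + 5)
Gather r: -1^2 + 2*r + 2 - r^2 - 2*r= 1 - r^2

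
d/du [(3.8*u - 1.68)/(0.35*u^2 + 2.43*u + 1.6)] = (-1.33*u^2 + 1.176*u + 10.1624)/(0.1225*u^4 + 1.701*u^3 + 7.0249*u^2 + 7.776*u + 2.56)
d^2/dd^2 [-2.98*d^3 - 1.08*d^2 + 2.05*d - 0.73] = -17.88*d - 2.16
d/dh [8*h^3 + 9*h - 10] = 24*h^2 + 9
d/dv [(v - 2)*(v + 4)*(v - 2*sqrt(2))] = 3*v^2 - 4*sqrt(2)*v + 4*v - 8 - 4*sqrt(2)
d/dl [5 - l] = -1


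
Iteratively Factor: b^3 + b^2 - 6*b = (b - 2)*(b^2 + 3*b) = (b - 2)*(b + 3)*(b)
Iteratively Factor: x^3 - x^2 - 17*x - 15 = (x + 1)*(x^2 - 2*x - 15) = (x + 1)*(x + 3)*(x - 5)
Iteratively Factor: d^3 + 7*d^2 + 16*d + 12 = (d + 2)*(d^2 + 5*d + 6) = (d + 2)^2*(d + 3)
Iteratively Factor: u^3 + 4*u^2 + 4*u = (u + 2)*(u^2 + 2*u) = (u + 2)^2*(u)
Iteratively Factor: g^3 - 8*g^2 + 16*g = (g)*(g^2 - 8*g + 16) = g*(g - 4)*(g - 4)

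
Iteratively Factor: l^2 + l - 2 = (l + 2)*(l - 1)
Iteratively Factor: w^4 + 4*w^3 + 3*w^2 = (w + 1)*(w^3 + 3*w^2) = w*(w + 1)*(w^2 + 3*w) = w*(w + 1)*(w + 3)*(w)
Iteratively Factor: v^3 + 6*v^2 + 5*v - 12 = (v + 3)*(v^2 + 3*v - 4) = (v - 1)*(v + 3)*(v + 4)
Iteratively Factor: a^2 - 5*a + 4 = (a - 4)*(a - 1)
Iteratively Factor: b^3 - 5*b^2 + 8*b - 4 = (b - 2)*(b^2 - 3*b + 2) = (b - 2)*(b - 1)*(b - 2)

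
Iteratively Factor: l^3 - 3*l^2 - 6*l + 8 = (l - 4)*(l^2 + l - 2) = (l - 4)*(l - 1)*(l + 2)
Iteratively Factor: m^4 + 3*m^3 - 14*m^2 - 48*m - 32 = (m + 2)*(m^3 + m^2 - 16*m - 16) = (m + 2)*(m + 4)*(m^2 - 3*m - 4) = (m + 1)*(m + 2)*(m + 4)*(m - 4)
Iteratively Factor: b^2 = (b)*(b)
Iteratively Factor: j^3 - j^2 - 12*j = (j + 3)*(j^2 - 4*j) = j*(j + 3)*(j - 4)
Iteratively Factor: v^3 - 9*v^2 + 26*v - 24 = (v - 2)*(v^2 - 7*v + 12) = (v - 3)*(v - 2)*(v - 4)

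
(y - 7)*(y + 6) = y^2 - y - 42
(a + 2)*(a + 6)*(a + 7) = a^3 + 15*a^2 + 68*a + 84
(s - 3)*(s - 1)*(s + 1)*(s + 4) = s^4 + s^3 - 13*s^2 - s + 12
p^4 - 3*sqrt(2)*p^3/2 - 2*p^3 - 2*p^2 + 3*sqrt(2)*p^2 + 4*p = p*(p - 2)*(p - 2*sqrt(2))*(p + sqrt(2)/2)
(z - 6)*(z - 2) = z^2 - 8*z + 12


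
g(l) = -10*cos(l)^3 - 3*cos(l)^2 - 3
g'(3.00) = 3.31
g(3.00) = 3.76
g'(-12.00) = 14.18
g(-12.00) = -11.15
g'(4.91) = -2.29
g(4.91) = -3.19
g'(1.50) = 0.57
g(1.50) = -3.02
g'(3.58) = -8.13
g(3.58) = 1.96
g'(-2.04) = -3.05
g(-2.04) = -2.69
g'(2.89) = 5.56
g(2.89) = 3.27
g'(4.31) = -2.07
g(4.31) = -2.86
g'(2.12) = 4.30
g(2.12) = -2.40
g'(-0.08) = -2.86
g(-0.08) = -15.89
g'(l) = 30*sin(l)*cos(l)^2 + 6*sin(l)*cos(l)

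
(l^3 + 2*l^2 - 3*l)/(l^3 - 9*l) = (l - 1)/(l - 3)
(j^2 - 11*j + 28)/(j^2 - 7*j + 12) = (j - 7)/(j - 3)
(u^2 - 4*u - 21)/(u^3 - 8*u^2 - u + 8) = (u^2 - 4*u - 21)/(u^3 - 8*u^2 - u + 8)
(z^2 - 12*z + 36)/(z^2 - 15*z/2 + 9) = 2*(z - 6)/(2*z - 3)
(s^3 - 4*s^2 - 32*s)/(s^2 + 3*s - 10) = s*(s^2 - 4*s - 32)/(s^2 + 3*s - 10)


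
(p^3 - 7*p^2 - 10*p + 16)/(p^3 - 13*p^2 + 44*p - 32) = (p + 2)/(p - 4)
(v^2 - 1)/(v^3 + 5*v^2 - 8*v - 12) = (v - 1)/(v^2 + 4*v - 12)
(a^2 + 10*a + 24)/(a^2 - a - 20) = (a + 6)/(a - 5)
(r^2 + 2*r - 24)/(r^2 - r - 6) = (-r^2 - 2*r + 24)/(-r^2 + r + 6)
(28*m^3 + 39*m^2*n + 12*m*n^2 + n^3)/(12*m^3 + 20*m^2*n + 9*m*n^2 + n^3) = (28*m^2 + 11*m*n + n^2)/(12*m^2 + 8*m*n + n^2)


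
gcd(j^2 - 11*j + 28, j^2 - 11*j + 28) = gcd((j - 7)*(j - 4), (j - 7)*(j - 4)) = j^2 - 11*j + 28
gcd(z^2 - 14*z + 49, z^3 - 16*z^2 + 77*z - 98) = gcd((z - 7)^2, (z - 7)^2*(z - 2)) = z^2 - 14*z + 49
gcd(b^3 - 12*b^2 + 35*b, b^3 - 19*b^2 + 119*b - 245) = b^2 - 12*b + 35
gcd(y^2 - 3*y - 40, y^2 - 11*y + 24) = y - 8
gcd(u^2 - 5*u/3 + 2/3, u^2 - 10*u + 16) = 1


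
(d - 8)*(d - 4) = d^2 - 12*d + 32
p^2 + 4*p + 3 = (p + 1)*(p + 3)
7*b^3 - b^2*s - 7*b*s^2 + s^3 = (-7*b + s)*(-b + s)*(b + s)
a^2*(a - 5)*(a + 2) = a^4 - 3*a^3 - 10*a^2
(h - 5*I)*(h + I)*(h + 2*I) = h^3 - 2*I*h^2 + 13*h + 10*I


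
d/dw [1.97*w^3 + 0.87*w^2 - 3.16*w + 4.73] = 5.91*w^2 + 1.74*w - 3.16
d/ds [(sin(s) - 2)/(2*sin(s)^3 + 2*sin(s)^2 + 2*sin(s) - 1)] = 4*(5*sin(s) + sin(3*s) - 5*cos(2*s) + 8)*cos(s)/(-7*sin(s) + sin(3*s) + 2*cos(2*s))^2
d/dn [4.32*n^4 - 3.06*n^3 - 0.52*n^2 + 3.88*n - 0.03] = 17.28*n^3 - 9.18*n^2 - 1.04*n + 3.88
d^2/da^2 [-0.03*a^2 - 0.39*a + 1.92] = -0.0600000000000000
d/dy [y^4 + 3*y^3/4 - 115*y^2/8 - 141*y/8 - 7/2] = 4*y^3 + 9*y^2/4 - 115*y/4 - 141/8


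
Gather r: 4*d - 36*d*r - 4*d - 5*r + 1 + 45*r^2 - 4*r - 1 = 45*r^2 + r*(-36*d - 9)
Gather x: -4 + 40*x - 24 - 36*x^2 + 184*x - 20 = -36*x^2 + 224*x - 48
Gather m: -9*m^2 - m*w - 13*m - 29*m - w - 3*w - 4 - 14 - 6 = -9*m^2 + m*(-w - 42) - 4*w - 24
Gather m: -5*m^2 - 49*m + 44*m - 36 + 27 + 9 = -5*m^2 - 5*m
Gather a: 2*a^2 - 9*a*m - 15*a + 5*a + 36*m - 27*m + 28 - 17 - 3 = 2*a^2 + a*(-9*m - 10) + 9*m + 8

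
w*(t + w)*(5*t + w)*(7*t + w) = 35*t^3*w + 47*t^2*w^2 + 13*t*w^3 + w^4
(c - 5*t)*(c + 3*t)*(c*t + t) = c^3*t - 2*c^2*t^2 + c^2*t - 15*c*t^3 - 2*c*t^2 - 15*t^3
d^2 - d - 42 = (d - 7)*(d + 6)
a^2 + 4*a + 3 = (a + 1)*(a + 3)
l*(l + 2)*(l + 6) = l^3 + 8*l^2 + 12*l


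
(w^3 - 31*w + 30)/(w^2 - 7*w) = (w^3 - 31*w + 30)/(w*(w - 7))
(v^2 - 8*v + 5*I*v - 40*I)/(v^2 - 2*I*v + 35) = (v - 8)/(v - 7*I)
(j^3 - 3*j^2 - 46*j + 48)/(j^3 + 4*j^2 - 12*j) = (j^2 - 9*j + 8)/(j*(j - 2))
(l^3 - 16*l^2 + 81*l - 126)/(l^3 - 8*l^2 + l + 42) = (l - 6)/(l + 2)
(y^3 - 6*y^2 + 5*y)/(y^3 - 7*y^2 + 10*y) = (y - 1)/(y - 2)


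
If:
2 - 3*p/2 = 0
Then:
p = 4/3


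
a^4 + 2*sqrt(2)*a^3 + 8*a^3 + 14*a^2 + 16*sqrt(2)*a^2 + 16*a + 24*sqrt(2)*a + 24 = (a + 2)*(a + 6)*(a + sqrt(2))^2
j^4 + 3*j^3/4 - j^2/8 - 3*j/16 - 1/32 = (j - 1/2)*(j + 1/4)*(j + 1/2)^2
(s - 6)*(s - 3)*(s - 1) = s^3 - 10*s^2 + 27*s - 18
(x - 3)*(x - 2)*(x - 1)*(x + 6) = x^4 - 25*x^2 + 60*x - 36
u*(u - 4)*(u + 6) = u^3 + 2*u^2 - 24*u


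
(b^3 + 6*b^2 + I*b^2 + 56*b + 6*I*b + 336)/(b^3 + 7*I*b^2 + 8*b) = (b^2 + b*(6 - 7*I) - 42*I)/(b*(b - I))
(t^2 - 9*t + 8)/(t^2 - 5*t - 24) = (t - 1)/(t + 3)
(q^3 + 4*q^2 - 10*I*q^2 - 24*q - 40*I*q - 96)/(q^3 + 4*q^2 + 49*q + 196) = (q^2 - 10*I*q - 24)/(q^2 + 49)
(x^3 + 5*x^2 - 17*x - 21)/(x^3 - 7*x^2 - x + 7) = (x^2 + 4*x - 21)/(x^2 - 8*x + 7)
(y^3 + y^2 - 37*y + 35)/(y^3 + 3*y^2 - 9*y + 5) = (y^2 + 2*y - 35)/(y^2 + 4*y - 5)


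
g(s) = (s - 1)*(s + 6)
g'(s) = 2*s + 5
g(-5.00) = -6.00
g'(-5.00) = -5.00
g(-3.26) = -11.67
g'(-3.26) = -1.52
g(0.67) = -2.20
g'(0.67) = 6.34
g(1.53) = 3.99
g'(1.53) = 8.06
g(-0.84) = -9.49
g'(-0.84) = 3.32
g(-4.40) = -8.64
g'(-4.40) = -3.80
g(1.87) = 6.85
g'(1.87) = 8.74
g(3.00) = 18.00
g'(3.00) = 11.00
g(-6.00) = 0.00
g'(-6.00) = -7.00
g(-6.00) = 0.00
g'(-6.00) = -7.00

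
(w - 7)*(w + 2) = w^2 - 5*w - 14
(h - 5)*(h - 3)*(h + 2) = h^3 - 6*h^2 - h + 30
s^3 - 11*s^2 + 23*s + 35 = (s - 7)*(s - 5)*(s + 1)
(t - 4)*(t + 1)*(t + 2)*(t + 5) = t^4 + 4*t^3 - 15*t^2 - 58*t - 40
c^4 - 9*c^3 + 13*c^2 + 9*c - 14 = (c - 7)*(c - 2)*(c - 1)*(c + 1)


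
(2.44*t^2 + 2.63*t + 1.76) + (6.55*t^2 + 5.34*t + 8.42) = 8.99*t^2 + 7.97*t + 10.18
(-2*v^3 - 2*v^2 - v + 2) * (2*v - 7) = -4*v^4 + 10*v^3 + 12*v^2 + 11*v - 14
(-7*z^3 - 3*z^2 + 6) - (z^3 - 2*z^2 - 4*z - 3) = -8*z^3 - z^2 + 4*z + 9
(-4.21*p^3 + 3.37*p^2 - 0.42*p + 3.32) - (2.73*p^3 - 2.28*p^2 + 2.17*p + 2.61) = -6.94*p^3 + 5.65*p^2 - 2.59*p + 0.71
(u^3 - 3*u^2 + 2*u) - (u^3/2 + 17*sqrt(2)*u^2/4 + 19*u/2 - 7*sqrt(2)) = u^3/2 - 17*sqrt(2)*u^2/4 - 3*u^2 - 15*u/2 + 7*sqrt(2)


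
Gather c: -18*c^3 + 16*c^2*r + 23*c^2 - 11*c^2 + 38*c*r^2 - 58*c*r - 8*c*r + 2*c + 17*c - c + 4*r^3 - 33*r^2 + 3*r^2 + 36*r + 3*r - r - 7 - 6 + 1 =-18*c^3 + c^2*(16*r + 12) + c*(38*r^2 - 66*r + 18) + 4*r^3 - 30*r^2 + 38*r - 12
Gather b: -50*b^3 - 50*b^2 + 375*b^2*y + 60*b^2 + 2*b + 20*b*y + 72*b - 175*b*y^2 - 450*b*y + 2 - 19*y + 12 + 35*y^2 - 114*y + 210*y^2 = -50*b^3 + b^2*(375*y + 10) + b*(-175*y^2 - 430*y + 74) + 245*y^2 - 133*y + 14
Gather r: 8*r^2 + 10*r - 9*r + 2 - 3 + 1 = 8*r^2 + r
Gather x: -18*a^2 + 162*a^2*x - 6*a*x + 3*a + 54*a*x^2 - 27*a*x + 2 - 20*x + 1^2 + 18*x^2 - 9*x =-18*a^2 + 3*a + x^2*(54*a + 18) + x*(162*a^2 - 33*a - 29) + 3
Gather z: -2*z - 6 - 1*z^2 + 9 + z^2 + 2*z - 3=0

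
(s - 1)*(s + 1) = s^2 - 1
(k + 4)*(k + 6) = k^2 + 10*k + 24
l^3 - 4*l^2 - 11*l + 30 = (l - 5)*(l - 2)*(l + 3)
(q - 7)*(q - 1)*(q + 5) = q^3 - 3*q^2 - 33*q + 35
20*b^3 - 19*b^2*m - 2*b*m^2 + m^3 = (-5*b + m)*(-b + m)*(4*b + m)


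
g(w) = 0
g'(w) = 0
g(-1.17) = 0.00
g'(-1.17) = 0.00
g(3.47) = 0.00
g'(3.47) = 0.00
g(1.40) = 0.00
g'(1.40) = 0.00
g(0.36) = 0.00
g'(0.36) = 0.00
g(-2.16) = 0.00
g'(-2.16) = 0.00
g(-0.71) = 0.00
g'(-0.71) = 0.00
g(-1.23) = 0.00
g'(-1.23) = 0.00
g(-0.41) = 0.00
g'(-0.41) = 0.00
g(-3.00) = 0.00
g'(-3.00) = 0.00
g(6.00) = 0.00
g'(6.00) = 0.00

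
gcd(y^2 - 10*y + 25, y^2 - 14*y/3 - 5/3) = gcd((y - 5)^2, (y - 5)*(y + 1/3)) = y - 5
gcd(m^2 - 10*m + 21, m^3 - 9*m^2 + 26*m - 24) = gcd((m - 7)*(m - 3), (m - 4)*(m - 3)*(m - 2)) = m - 3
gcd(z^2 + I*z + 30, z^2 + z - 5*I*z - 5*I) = z - 5*I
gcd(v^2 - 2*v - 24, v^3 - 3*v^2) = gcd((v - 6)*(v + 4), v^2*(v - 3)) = 1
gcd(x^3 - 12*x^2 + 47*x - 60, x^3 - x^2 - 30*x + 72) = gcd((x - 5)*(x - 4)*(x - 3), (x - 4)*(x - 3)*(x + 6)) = x^2 - 7*x + 12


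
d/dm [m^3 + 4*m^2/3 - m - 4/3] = 3*m^2 + 8*m/3 - 1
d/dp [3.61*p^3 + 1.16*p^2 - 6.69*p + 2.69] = 10.83*p^2 + 2.32*p - 6.69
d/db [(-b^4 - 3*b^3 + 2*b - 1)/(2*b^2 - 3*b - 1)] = (-4*b^5 + 3*b^4 + 22*b^3 + 5*b^2 + 4*b - 5)/(4*b^4 - 12*b^3 + 5*b^2 + 6*b + 1)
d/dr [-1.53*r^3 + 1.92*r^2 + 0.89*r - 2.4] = -4.59*r^2 + 3.84*r + 0.89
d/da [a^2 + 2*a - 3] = 2*a + 2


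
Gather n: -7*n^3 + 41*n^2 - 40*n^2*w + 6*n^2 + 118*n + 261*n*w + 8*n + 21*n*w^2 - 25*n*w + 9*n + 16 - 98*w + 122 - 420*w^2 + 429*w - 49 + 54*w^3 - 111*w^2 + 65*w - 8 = -7*n^3 + n^2*(47 - 40*w) + n*(21*w^2 + 236*w + 135) + 54*w^3 - 531*w^2 + 396*w + 81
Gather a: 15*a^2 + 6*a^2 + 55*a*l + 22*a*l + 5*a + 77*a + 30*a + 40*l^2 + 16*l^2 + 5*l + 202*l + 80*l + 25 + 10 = 21*a^2 + a*(77*l + 112) + 56*l^2 + 287*l + 35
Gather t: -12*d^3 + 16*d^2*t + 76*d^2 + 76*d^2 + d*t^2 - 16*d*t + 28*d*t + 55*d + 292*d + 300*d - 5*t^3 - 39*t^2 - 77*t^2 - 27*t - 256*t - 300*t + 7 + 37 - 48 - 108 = -12*d^3 + 152*d^2 + 647*d - 5*t^3 + t^2*(d - 116) + t*(16*d^2 + 12*d - 583) - 112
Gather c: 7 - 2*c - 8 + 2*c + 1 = 0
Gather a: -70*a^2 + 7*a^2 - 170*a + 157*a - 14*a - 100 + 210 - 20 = -63*a^2 - 27*a + 90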